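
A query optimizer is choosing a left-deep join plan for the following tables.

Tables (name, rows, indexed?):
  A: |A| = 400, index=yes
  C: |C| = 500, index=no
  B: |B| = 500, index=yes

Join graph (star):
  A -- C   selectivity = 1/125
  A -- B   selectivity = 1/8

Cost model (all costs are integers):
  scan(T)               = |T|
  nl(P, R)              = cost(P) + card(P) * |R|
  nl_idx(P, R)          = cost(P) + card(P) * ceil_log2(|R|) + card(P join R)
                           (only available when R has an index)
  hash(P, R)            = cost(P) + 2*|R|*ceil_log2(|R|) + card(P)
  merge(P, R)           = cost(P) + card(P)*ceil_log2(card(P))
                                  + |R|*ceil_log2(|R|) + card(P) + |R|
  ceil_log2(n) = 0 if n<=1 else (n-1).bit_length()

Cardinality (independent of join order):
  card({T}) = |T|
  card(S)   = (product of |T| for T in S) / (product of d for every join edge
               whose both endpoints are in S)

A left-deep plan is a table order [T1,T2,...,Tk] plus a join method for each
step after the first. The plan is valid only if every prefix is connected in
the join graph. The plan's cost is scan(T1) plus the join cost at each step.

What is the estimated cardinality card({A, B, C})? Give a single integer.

100000

Tables in S: A(400), B(500), C(500)
Edges inside S: A-C(d=125), A-B(d=8)
numerator = 400 * 500 * 500 = 100000000
denominator = 125 * 8 = 1000
card(S) = 100000000 / 1000 = 100000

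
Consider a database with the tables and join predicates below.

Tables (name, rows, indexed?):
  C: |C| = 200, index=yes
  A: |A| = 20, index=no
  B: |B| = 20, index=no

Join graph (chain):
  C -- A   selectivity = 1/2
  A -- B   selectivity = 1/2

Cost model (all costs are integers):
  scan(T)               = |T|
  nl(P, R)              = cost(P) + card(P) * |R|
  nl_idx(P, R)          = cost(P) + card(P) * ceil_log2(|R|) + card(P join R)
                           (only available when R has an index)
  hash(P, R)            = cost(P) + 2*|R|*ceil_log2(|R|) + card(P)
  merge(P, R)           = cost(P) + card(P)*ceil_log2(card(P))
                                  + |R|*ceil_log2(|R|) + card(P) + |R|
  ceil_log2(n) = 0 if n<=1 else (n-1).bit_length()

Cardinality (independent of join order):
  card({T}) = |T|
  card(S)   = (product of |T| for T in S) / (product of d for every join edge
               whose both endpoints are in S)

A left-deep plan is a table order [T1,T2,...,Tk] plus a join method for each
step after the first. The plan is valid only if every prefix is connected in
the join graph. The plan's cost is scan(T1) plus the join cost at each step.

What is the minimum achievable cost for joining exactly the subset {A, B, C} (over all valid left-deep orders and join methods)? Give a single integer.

Selinger DP over subsets of {A,B,C}:
  {C}: scan cost=200, card=200
  {A}: scan cost=20, card=20
  {B}: scan cost=20, card=20
  {AC}: card=2000; try (A,hash)→600, (C,merge)→1940, (A,merge)→2120, (C,nl_idx)→2180, (C,hash)→3240, (C,nl)→4020 …(+1); best=600 via (A,hash)
  {AB}: card=200; try (B,hash)→240, (A,hash)→240, (B,merge)→260, (A,merge)→260, (B,nl)→420, (A,nl)→420; best=240 via (B,hash)
  {ABC}: card=20000; try (B,hash)→2800, (C,hash)→3640, (C,merge)→3840, (C,nl_idx)→21840, (B,merge)→24720, (C,nl)→40240 …(+1); best=2800 via (B,hash)

2800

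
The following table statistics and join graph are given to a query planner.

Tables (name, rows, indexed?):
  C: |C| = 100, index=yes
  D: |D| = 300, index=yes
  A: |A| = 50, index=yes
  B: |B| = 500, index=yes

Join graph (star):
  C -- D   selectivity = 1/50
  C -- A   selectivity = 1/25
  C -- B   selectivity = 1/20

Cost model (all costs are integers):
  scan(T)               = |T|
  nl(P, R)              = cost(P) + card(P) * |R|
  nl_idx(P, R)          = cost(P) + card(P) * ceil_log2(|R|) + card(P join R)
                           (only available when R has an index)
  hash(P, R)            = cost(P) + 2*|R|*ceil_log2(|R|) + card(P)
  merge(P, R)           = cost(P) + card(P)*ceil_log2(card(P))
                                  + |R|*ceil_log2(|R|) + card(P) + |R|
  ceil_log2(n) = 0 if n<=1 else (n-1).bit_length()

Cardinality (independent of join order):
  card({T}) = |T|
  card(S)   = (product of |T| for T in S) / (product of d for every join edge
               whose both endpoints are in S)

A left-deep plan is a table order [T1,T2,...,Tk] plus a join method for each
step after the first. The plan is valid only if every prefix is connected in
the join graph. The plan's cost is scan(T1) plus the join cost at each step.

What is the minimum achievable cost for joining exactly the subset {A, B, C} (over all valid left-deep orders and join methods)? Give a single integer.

Selinger DP over subsets of {A,B,C}:
  {C}: scan cost=100, card=100
  {A}: scan cost=50, card=50
  {B}: scan cost=500, card=500
  {AC}: card=200; try (C,nl_idx)→600, (A,hash)→800, (A,nl_idx)→900, (C,merge)→1200, (A,merge)→1250, (C,hash)→1500 …(+2); best=600 via (C,nl_idx)
  {BC}: card=2500; try (C,hash)→2400, (B,nl_idx)→3500, (B,merge)→5900, (C,merge)→6300, (C,nl_idx)→6500, (B,hash)→9200 …(+2); best=2400 via (C,hash)
  {ABC}: card=5000; try (A,hash)→5500, (B,merge)→7400, (B,nl_idx)→7400, (B,hash)→9800, (A,nl_idx)→22400, (A,merge)→35250 …(+2); best=5500 via (A,hash)

5500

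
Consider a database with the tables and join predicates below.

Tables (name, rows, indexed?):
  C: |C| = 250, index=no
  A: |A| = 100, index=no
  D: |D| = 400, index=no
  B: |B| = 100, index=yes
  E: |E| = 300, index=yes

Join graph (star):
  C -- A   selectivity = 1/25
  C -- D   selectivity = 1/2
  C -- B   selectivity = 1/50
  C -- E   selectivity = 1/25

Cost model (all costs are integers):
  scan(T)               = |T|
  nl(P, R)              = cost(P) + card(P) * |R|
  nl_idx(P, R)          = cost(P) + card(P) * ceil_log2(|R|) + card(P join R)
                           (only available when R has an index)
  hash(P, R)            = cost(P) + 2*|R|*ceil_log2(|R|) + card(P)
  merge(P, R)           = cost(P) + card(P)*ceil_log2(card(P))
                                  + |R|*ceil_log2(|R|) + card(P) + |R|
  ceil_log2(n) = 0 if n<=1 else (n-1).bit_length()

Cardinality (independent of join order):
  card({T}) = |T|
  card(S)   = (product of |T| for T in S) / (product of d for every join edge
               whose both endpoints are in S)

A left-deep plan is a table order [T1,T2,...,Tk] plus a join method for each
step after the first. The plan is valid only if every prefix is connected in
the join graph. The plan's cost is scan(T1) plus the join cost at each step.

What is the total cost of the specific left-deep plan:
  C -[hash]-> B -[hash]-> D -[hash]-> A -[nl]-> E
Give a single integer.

step 1: scan C: cost=250, card=250
step 2: join B via hash
    card(P join B) = 250*100/(50) = 500
    cost = 250 + 2*100*7 + 250 = 1900
step 3: join D via hash
    card(P join D) = 500*400/(2) = 100000
    cost = 1900 + 2*400*9 + 500 = 9600
step 4: join A via hash
    card(P join A) = 100000*100/(25) = 400000
    cost = 9600 + 2*100*7 + 100000 = 111000
step 5: join E via nl
    card(P join E) = 400000*300/(25) = 4800000
    cost = 111000 + 400000*300 = 120111000

120111000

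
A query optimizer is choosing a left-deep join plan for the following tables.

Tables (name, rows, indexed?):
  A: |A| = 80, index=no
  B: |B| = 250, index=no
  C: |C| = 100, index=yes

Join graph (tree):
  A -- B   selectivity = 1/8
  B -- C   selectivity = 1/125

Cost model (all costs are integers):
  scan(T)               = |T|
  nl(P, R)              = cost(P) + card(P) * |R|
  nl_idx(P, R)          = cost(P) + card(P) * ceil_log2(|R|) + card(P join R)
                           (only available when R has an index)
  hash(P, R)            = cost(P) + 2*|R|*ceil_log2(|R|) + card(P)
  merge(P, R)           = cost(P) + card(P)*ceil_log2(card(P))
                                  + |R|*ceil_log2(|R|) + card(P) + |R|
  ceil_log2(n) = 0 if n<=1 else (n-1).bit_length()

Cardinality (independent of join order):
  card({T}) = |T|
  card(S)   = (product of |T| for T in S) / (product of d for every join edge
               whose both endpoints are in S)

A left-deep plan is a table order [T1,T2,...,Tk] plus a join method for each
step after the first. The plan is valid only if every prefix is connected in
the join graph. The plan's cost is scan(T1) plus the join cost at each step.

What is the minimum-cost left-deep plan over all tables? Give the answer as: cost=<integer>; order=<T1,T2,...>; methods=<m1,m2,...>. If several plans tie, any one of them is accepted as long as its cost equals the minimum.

cost=3220; order=B,C,A; methods=hash,hash

Selinger DP (subsets sized 1..n):
  {A}: scan cost=80, card=80
  {B}: scan cost=250, card=250
  {C}: scan cost=100, card=100
  {AB}: card=2500; try (A,hash)→1620, (B,merge)→2970, (A,merge)→3140, (B,hash)→4160, (B,nl)→20080, (A,nl)→20250; best=1620 via (A,hash)
  {BC}: card=200; try (C,hash)→1900, (C,nl_idx)→2200, (B,merge)→3150, (C,merge)→3300, (B,hash)→4200, (B,nl)→25100 …(+1); best=1900 via (C,hash)
  {ABC}: card=2000; try (A,hash)→3220, (A,merge)→4340, (C,hash)→5520, (A,nl)→17900, (C,nl_idx)→21120, (C,merge)→34920 …(+1); best=3220 via (A,hash)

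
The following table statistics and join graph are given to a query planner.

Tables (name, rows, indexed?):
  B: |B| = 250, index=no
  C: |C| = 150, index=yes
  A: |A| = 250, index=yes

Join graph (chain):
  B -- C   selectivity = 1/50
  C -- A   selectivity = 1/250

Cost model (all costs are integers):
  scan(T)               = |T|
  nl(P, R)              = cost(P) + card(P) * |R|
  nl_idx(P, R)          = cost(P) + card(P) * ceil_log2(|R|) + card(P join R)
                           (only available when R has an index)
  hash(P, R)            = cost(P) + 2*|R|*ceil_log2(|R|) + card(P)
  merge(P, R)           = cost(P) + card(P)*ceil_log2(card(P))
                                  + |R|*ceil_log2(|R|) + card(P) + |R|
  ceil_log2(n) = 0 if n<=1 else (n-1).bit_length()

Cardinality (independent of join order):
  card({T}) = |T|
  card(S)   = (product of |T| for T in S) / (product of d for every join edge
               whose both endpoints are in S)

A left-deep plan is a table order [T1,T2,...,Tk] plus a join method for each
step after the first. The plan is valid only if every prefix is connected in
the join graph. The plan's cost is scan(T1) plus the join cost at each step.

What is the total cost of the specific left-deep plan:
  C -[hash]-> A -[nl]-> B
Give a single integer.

41800

step 1: scan C: cost=150, card=150
step 2: join A via hash
    card(P join A) = 150*250/(250) = 150
    cost = 150 + 2*250*8 + 150 = 4300
step 3: join B via nl
    card(P join B) = 150*250/(50) = 750
    cost = 4300 + 150*250 = 41800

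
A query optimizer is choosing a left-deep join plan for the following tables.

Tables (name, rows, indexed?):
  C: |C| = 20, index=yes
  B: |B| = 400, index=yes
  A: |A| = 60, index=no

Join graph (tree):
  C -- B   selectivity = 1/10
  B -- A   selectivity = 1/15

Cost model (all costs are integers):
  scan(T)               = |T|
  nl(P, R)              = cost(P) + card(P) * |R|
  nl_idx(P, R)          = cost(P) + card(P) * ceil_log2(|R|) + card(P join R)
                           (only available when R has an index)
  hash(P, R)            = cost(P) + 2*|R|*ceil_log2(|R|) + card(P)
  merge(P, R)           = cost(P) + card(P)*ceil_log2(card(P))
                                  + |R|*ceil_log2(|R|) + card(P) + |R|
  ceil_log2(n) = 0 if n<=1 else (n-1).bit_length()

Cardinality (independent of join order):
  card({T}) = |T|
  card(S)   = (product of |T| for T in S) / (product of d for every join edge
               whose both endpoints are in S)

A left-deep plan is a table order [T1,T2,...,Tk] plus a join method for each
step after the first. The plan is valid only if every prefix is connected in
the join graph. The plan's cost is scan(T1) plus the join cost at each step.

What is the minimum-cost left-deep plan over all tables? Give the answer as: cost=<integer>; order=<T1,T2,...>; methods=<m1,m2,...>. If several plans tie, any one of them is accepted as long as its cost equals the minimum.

cost=2520; order=B,C,A; methods=hash,hash

Selinger DP (subsets sized 1..n):
  {C}: scan cost=20, card=20
  {B}: scan cost=400, card=400
  {A}: scan cost=60, card=60
  {BC}: card=800; try (C,hash)→1000, (B,nl_idx)→1000, (C,nl_idx)→3200, (B,merge)→4140, (C,merge)→4520, (B,hash)→7240 …(+2); best=1000 via (C,hash)
  {AB}: card=1600; try (A,hash)→1520, (B,nl_idx)→2200, (B,merge)→4480, (A,merge)→4820, (B,hash)→7320, (B,nl)→24060 …(+1); best=1520 via (A,hash)
  {ABC}: card=3200; try (A,hash)→2520, (C,hash)→3320, (A,merge)→10220, (C,nl_idx)→12720, (C,merge)→20840, (C,nl)→33520 …(+1); best=2520 via (A,hash)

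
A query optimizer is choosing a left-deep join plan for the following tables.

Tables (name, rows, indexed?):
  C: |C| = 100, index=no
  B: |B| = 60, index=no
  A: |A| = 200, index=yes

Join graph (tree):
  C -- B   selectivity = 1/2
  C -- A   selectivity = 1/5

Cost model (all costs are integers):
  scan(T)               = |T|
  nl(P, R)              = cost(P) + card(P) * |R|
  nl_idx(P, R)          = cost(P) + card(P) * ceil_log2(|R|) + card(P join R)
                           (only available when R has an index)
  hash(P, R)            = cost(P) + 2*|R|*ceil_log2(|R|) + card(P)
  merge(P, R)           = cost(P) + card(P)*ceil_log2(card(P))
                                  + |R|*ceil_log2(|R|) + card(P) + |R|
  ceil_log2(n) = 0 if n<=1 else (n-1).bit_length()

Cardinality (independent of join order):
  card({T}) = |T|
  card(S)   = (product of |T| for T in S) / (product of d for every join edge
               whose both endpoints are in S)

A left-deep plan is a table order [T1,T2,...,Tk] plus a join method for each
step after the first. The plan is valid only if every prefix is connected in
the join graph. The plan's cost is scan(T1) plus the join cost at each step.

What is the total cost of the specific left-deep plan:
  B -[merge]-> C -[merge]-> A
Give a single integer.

step 1: scan B: cost=60, card=60
step 2: join C via merge
    card(P join C) = 60*100/(2) = 3000
    cost = 60 + 60*6 + 100*7 + 60 + 100 = 1280
step 3: join A via merge
    card(P join A) = 3000*200/(5) = 120000
    cost = 1280 + 3000*12 + 200*8 + 3000 + 200 = 42080

42080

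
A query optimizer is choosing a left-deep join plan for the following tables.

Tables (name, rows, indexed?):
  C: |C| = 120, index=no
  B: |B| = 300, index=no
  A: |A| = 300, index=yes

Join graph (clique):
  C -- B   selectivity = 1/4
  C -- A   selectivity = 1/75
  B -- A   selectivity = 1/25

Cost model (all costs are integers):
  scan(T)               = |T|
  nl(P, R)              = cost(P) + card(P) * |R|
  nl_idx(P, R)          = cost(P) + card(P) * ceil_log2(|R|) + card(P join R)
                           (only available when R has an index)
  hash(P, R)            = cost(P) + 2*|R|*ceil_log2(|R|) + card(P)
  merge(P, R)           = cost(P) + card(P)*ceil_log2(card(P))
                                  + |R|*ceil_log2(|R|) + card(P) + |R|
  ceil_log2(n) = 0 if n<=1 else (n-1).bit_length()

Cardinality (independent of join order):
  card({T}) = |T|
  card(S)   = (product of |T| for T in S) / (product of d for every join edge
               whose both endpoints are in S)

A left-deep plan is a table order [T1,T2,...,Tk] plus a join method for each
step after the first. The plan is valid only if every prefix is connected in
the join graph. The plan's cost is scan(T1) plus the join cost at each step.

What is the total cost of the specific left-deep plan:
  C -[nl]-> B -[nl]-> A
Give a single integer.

2736120

step 1: scan C: cost=120, card=120
step 2: join B via nl
    card(P join B) = 120*300/(4) = 9000
    cost = 120 + 120*300 = 36120
step 3: join A via nl
    card(P join A) = 9000*300/(75*25) = 1440
    cost = 36120 + 9000*300 = 2736120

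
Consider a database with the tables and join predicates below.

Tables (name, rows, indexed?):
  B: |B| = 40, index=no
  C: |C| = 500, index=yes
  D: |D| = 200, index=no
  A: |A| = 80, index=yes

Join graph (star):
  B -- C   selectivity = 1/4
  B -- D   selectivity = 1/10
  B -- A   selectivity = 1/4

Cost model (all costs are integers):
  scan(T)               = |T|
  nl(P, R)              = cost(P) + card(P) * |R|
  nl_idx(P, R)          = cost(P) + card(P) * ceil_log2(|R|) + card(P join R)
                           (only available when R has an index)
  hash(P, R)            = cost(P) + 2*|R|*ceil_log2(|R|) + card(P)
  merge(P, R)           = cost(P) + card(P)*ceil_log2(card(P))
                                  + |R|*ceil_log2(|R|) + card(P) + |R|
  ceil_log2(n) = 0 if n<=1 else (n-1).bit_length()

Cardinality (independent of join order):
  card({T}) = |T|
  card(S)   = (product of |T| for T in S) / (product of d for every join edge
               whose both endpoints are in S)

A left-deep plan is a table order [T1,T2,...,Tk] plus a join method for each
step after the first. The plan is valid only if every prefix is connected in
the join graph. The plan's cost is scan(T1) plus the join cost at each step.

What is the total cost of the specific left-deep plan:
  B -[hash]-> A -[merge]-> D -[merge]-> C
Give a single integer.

step 1: scan B: cost=40, card=40
step 2: join A via hash
    card(P join A) = 40*80/(4) = 800
    cost = 40 + 2*80*7 + 40 = 1200
step 3: join D via merge
    card(P join D) = 800*200/(10) = 16000
    cost = 1200 + 800*10 + 200*8 + 800 + 200 = 11800
step 4: join C via merge
    card(P join C) = 16000*500/(4) = 2000000
    cost = 11800 + 16000*14 + 500*9 + 16000 + 500 = 256800

256800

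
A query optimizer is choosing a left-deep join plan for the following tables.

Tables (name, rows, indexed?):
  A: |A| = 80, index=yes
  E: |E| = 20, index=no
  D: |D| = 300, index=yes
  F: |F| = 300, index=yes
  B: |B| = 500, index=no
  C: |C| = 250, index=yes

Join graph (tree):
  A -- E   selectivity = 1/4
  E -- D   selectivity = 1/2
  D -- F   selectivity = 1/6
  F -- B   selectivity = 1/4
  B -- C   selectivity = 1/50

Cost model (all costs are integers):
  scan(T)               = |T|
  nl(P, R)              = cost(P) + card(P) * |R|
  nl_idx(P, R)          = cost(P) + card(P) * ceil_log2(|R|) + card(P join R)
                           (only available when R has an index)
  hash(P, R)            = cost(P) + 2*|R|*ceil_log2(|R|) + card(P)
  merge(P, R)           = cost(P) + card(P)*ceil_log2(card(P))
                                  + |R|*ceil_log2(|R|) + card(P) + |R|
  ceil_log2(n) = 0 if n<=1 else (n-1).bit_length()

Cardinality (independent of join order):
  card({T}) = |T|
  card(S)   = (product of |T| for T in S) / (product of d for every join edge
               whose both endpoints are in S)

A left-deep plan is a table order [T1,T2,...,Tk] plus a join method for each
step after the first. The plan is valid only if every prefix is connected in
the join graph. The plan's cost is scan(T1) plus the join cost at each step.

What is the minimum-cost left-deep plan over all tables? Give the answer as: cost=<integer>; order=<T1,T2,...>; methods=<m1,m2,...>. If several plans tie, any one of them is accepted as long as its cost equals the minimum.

Selinger DP (subsets sized 1..n):
  {A}: scan cost=80, card=80
  {E}: scan cost=20, card=20
  {D}: scan cost=300, card=300
  {F}: scan cost=300, card=300
  {B}: scan cost=500, card=500
  {C}: scan cost=250, card=250
  {AE}: card=400; try (E,hash)→360, (A,nl_idx)→560, (A,merge)→780, (E,merge)→840, (A,hash)→1160, (A,nl)→1620 …(+1); best=360 via (E,hash)
  {DE}: card=3000; try (E,hash)→800, (D,merge)→3140, (D,nl_idx)→3200, (E,merge)→3420, (D,hash)→5440, (D,nl)→6020 …(+1); best=800 via (E,hash)
  {DF}: card=15000; try (F,hash)→6000, (D,hash)→6000, (F,merge)→6300, (D,merge)→6300, (F,nl_idx)→18000, (D,nl_idx)→18000 …(+2); best=6000 via (F,hash)
  {BF}: card=37500; try (F,hash)→6400, (B,merge)→8300, (F,merge)→8500, (B,hash)→9600, (F,nl_idx)→42500, (B,nl)→150300 …(+1); best=6400 via (F,hash)
  {BC}: card=2500; try (C,hash)→5000, (C,nl_idx)→7000, (B,merge)→7500, (C,merge)→7750, (B,hash)→9500, (B,nl)→125250 …(+1); best=5000 via (C,hash)
  {ADE}: card=60000; try (A,hash)→4920, (D,hash)→6160, (D,merge)→7360, (A,merge)→40440, (D,nl_idx)→63960, (A,nl_idx)→81800 …(+2); best=4920 via (A,hash)
  {DEF}: card=150000; try (F,hash)→9200, (E,hash)→21200, (F,merge)→42800, (F,nl_idx)→177800, (E,merge)→231120, (E,nl)→306000 …(+1); best=9200 via (F,hash)
  {BDF}: card=1875000; try (B,hash)→30000, (D,hash)→49300, (B,merge)→236000, (D,merge)→646900, (D,nl_idx)→2218900, (B,nl)→7506000 …(+1); best=30000 via (B,hash)
  {BCF}: card=187500; try (F,hash)→12900, (F,merge)→40500, (C,hash)→47900, (F,nl_idx)→215000, (C,nl_idx)→493900, (C,merge)→646150 …(+2); best=12900 via (F,hash)
  {ADEF}: card=3000000; try (F,hash)→70320, (A,hash)→160320, (F,merge)→1027920, (A,merge)→2859840, (F,nl_idx)→3544920, (A,nl_idx)→4059200 …(+2); best=70320 via (F,hash)
  {BDEF}: card=18750000; try (B,hash)→168200, (E,hash)→1905200, (B,merge)→2864200, (E,nl)→37530000, (E,merge)→41280120, (B,nl)→75009200; best=168200 via (B,hash)
  {BCDF}: card=9375000; try (D,hash)→205800, (C,hash)→1909000, (D,merge)→3578400, (D,nl_idx)→11075400, (C,nl_idx)→24405000, (C,merge)→41282250 …(+2); best=205800 via (D,hash)
  {ABDEF}: card=375000000; try (B,hash)→3079320, (A,hash)→18919320, (B,merge)→69075320, (A,merge)→487668840, (A,nl_idx)→506418200, (B,nl)→1500070320 …(+1); best=3079320 via (B,hash)
  {BCDEF}: card=93750000; try (E,hash)→9581000, (C,hash)→18922200, (E,nl)→187705800, (E,merge)→234580920, (C,nl_idx)→243918200, (C,merge)→487670450 …(+1); best=9581000 via (E,hash)
  {ABCDEF}: card=1875000000; try (A,hash)→103332120, (C,hash)→378083320, (A,nl_idx)→2540831000, (A,merge)→2634581640, (C,nl_idx)→4878079320, (A,nl)→7509581000 …(+2); best=103332120 via (A,hash)

cost=103332120; order=B,C,F,D,E,A; methods=hash,hash,hash,hash,hash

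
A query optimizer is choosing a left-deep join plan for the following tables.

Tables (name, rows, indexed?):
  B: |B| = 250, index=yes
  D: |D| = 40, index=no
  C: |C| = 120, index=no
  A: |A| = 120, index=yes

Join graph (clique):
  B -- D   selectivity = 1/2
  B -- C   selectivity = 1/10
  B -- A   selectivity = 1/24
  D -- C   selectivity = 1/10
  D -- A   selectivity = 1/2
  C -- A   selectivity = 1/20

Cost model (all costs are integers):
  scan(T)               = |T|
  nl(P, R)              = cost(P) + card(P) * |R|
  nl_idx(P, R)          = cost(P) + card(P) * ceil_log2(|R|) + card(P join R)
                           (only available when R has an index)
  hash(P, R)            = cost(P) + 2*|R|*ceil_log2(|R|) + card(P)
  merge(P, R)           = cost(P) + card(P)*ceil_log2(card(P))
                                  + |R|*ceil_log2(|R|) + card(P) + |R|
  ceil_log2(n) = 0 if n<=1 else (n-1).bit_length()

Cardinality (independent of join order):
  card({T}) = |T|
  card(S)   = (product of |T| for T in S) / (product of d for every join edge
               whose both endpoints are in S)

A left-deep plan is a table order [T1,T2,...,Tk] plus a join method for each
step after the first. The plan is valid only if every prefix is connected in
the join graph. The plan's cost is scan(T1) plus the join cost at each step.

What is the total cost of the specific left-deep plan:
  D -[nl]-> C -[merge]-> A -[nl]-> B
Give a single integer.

370600

step 1: scan D: cost=40, card=40
step 2: join C via nl
    card(P join C) = 40*120/(10) = 480
    cost = 40 + 40*120 = 4840
step 3: join A via merge
    card(P join A) = 480*120/(2*20) = 1440
    cost = 4840 + 480*9 + 120*7 + 480 + 120 = 10600
step 4: join B via nl
    card(P join B) = 1440*250/(2*10*24) = 750
    cost = 10600 + 1440*250 = 370600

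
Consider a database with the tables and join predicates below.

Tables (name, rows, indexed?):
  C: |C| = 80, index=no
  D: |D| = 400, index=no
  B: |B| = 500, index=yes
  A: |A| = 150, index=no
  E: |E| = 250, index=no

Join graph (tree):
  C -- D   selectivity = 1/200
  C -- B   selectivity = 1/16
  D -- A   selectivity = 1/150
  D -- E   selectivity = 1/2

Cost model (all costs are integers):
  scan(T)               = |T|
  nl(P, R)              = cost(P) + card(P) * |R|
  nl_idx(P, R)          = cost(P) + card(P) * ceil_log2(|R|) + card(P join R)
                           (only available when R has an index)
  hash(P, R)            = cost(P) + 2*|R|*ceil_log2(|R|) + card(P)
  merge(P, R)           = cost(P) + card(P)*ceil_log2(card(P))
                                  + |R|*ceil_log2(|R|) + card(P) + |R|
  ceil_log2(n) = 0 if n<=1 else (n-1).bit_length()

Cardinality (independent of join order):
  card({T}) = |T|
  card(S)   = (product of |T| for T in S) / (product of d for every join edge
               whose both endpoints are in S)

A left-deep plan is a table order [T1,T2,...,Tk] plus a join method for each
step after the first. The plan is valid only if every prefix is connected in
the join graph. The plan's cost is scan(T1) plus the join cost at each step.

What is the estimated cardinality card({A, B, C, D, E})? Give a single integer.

625000

Tables in S: A(150), B(500), C(80), D(400), E(250)
Edges inside S: C-D(d=200), C-B(d=16), D-A(d=150), D-E(d=2)
numerator = 150 * 500 * 80 * 400 * 250 = 600000000000
denominator = 200 * 16 * 150 * 2 = 960000
card(S) = 600000000000 / 960000 = 625000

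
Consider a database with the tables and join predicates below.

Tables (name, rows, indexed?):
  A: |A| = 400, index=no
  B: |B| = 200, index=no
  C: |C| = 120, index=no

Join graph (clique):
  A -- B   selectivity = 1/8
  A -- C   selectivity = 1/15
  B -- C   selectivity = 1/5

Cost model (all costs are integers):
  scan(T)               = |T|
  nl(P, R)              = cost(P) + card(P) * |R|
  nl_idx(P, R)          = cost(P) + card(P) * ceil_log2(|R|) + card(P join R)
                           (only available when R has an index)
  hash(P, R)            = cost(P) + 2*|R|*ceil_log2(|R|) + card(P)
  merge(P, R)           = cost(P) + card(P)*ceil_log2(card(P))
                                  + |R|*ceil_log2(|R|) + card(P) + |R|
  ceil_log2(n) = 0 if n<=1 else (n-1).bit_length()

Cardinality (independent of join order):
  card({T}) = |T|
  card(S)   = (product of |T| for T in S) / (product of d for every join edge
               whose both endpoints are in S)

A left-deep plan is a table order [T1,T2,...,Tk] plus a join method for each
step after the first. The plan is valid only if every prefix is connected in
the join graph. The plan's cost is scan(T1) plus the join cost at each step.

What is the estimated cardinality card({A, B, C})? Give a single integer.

Tables in S: A(400), B(200), C(120)
Edges inside S: A-B(d=8), A-C(d=15), B-C(d=5)
numerator = 400 * 200 * 120 = 9600000
denominator = 8 * 15 * 5 = 600
card(S) = 9600000 / 600 = 16000

16000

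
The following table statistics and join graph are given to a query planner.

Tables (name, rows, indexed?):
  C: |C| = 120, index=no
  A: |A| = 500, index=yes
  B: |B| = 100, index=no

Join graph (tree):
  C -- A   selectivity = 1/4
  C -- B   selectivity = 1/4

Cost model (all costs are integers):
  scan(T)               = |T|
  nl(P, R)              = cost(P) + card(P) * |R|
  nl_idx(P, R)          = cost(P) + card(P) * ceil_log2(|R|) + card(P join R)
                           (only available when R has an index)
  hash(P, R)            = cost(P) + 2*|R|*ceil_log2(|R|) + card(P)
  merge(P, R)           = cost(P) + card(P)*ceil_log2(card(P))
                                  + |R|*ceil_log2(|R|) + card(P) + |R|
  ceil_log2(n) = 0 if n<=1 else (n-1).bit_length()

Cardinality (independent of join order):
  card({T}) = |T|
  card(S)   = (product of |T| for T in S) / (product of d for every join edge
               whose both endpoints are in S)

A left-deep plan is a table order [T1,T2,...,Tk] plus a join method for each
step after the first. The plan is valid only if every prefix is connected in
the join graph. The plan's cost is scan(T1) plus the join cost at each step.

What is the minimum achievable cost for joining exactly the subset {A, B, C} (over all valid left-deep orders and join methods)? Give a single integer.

Selinger DP over subsets of {A,B,C}:
  {C}: scan cost=120, card=120
  {A}: scan cost=500, card=500
  {B}: scan cost=100, card=100
  {AC}: card=15000; try (C,hash)→2680, (A,merge)→6080, (C,merge)→6460, (A,hash)→9240, (A,nl_idx)→16200, (A,nl)→60120 …(+1); best=2680 via (C,hash)
  {BC}: card=3000; try (B,hash)→1640, (C,merge)→1860, (C,hash)→1880, (B,merge)→1880, (C,nl)→12100, (B,nl)→12120; best=1640 via (B,hash)
  {ABC}: card=375000; try (A,hash)→13640, (B,hash)→19080, (A,merge)→45640, (B,merge)→228480, (A,nl_idx)→403640, (A,nl)→1501640 …(+1); best=13640 via (A,hash)

13640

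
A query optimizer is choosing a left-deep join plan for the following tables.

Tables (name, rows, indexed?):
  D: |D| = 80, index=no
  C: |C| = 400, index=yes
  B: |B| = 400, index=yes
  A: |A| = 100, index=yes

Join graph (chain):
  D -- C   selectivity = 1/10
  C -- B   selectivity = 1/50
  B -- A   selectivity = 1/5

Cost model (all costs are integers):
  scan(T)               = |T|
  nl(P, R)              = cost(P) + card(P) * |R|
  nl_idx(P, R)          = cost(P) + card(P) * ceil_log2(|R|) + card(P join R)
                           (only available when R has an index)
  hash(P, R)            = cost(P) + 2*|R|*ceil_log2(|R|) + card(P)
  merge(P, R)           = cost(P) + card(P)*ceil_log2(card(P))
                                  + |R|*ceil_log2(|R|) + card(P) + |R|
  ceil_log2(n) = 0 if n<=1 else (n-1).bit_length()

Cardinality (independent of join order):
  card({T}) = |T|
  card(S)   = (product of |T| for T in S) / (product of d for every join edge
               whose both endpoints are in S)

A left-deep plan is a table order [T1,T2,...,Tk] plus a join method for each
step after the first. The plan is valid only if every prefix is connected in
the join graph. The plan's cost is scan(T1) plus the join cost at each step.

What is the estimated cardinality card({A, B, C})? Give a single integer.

Tables in S: A(100), B(400), C(400)
Edges inside S: C-B(d=50), B-A(d=5)
numerator = 100 * 400 * 400 = 16000000
denominator = 50 * 5 = 250
card(S) = 16000000 / 250 = 64000

64000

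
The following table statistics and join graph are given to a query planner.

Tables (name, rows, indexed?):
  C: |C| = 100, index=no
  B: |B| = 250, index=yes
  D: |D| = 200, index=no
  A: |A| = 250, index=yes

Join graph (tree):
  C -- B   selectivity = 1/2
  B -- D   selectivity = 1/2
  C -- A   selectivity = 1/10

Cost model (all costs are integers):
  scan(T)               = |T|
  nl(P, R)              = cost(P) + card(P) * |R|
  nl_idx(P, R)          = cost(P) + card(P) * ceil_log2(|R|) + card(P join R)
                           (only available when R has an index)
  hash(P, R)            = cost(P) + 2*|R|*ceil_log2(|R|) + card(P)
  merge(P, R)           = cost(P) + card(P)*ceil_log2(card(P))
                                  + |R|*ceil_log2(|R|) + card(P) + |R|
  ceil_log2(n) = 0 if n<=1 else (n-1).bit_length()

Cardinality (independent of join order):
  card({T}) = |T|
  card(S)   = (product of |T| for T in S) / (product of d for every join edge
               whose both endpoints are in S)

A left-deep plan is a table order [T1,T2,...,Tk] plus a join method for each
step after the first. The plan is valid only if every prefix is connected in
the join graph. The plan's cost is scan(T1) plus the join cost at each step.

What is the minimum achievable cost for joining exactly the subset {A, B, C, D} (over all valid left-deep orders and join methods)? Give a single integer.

Selinger DP over subsets of {A,B,C,D}:
  {C}: scan cost=100, card=100
  {B}: scan cost=250, card=250
  {D}: scan cost=200, card=200
  {A}: scan cost=250, card=250
  {BC}: card=12500; try (C,hash)→1900, (B,merge)→3150, (C,merge)→3300, (B,hash)→4200, (B,nl_idx)→13400, (B,nl)→25100 …(+1); best=1900 via (C,hash)
  {AC}: card=2500; try (C,hash)→1900, (A,merge)→3150, (C,merge)→3300, (A,nl_idx)→3400, (A,hash)→4200, (A,nl)→25100 …(+1); best=1900 via (C,hash)
  {BD}: card=25000; try (D,hash)→3700, (B,merge)→4250, (D,merge)→4300, (B,hash)→4400, (B,nl_idx)→26800, (B,nl)→50200 …(+1); best=3700 via (D,hash)
  {BCD}: card=1250000; try (D,hash)→17600, (C,hash)→30100, (D,merge)→191200, (C,merge)→404500, (D,nl)→2501900, (C,nl)→2503700; best=17600 via (D,hash)
  {ABC}: card=312500; try (B,hash)→8400, (A,hash)→18400, (B,merge)→36650, (A,merge)→191650, (B,nl_idx)→334400, (A,nl_idx)→414400 …(+2); best=8400 via (B,hash)
  {ABCD}: card=31250000; try (D,hash)→324100, (A,hash)→1271600, (D,merge)→6260200, (A,merge)→27519850, (A,nl_idx)→41267600, (D,nl)→62508400 …(+1); best=324100 via (D,hash)

324100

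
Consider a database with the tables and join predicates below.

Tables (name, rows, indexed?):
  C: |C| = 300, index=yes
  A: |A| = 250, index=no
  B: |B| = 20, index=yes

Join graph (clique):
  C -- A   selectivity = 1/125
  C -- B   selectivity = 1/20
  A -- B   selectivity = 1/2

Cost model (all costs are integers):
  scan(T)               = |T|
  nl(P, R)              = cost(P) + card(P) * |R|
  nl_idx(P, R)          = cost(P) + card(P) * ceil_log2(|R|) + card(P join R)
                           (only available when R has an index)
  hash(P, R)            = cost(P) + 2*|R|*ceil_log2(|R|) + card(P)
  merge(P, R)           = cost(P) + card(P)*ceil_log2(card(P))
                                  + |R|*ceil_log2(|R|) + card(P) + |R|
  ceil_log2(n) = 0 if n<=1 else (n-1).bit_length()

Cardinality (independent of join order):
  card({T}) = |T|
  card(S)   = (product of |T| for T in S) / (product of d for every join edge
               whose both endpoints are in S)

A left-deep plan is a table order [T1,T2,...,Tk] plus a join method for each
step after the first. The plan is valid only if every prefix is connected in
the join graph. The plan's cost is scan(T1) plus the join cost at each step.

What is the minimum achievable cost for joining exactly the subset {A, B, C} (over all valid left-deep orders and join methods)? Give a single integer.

3900

Selinger DP over subsets of {A,B,C}:
  {C}: scan cost=300, card=300
  {A}: scan cost=250, card=250
  {B}: scan cost=20, card=20
  {AC}: card=600; try (C,nl_idx)→3100, (A,hash)→4600, (C,merge)→5500, (A,merge)→5550, (C,hash)→5900, (C,nl)→75250 …(+1); best=3100 via (C,nl_idx)
  {BC}: card=300; try (C,nl_idx)→500, (B,hash)→800, (B,nl_idx)→2100, (C,merge)→3140, (B,merge)→3420, (C,hash)→5440 …(+2); best=500 via (C,nl_idx)
  {AB}: card=2500; try (B,hash)→700, (A,merge)→2390, (B,merge)→2620, (B,nl_idx)→4000, (A,hash)→4040, (A,nl)→5020 …(+1); best=700 via (B,hash)
  {ABC}: card=300; try (B,hash)→3900, (A,hash)→4800, (A,merge)→5750, (B,nl_idx)→6400, (C,hash)→8600, (B,merge)→9820 …(+5); best=3900 via (B,hash)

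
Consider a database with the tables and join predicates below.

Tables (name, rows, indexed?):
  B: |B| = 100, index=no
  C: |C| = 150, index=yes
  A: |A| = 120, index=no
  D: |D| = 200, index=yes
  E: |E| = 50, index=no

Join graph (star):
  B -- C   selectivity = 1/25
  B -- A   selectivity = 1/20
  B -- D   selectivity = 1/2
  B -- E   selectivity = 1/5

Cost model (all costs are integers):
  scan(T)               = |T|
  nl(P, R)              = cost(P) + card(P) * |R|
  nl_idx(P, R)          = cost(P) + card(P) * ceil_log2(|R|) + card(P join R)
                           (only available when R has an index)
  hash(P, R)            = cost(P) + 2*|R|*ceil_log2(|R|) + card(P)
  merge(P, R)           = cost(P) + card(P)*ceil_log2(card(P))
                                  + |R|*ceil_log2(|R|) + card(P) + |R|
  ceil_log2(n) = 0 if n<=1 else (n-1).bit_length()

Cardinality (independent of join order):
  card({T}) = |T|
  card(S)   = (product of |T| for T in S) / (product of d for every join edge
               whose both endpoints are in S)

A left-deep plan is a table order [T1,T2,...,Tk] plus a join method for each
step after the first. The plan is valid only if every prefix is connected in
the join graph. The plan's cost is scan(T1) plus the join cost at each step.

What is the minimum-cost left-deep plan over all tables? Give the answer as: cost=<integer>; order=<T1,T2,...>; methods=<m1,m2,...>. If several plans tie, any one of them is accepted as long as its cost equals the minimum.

Selinger DP (subsets sized 1..n):
  {B}: scan cost=100, card=100
  {C}: scan cost=150, card=150
  {A}: scan cost=120, card=120
  {D}: scan cost=200, card=200
  {E}: scan cost=50, card=50
  {BC}: card=600; try (C,nl_idx)→1500, (B,hash)→1700, (C,merge)→2250, (B,merge)→2300, (C,hash)→2600, (C,nl)→15100 …(+1); best=1500 via (C,nl_idx)
  {AB}: card=600; try (B,hash)→1640, (A,merge)→1860, (B,merge)→1880, (A,hash)→1880, (A,nl)→12100, (B,nl)→12120; best=1640 via (B,hash)
  {BD}: card=10000; try (B,hash)→1800, (D,merge)→2700, (B,merge)→2800, (D,hash)→3400, (D,nl_idx)→10900, (D,nl)→20100 …(+1); best=1800 via (B,hash)
  {BE}: card=1000; try (E,hash)→800, (B,merge)→1200, (E,merge)→1250, (B,hash)→1500, (B,nl)→5050, (E,nl)→5100; best=800 via (E,hash)
  {ABC}: card=3600; try (A,hash)→3780, (C,hash)→4640, (A,merge)→9060, (C,merge)→9590, (C,nl_idx)→10040, (A,nl)→73500 …(+1); best=3780 via (A,hash)
  {BCD}: card=60000; try (D,hash)→5300, (D,merge)→9900, (C,hash)→14200, (D,nl_idx)→66300, (D,nl)→121500, (C,nl_idx)→141800 …(+2); best=5300 via (D,hash)
  {BCE}: card=6000; try (E,hash)→2700, (C,hash)→4200, (E,merge)→8450, (C,merge)→13150, (C,nl_idx)→14800, (E,nl)→31500 …(+1); best=2700 via (E,hash)
  {ABD}: card=60000; try (D,hash)→5440, (D,merge)→10040, (A,hash)→13480, (D,nl_idx)→66440, (D,nl)→121640, (A,merge)→152760 …(+1); best=5440 via (D,hash)
  {ABE}: card=6000; try (E,hash)→2840, (A,hash)→3480, (E,merge)→8590, (A,merge)→12760, (E,nl)→31640, (A,nl)→120800; best=2840 via (E,hash)
  {BDE}: card=100000; try (D,hash)→5000, (E,hash)→12400, (D,merge)→13600, (D,nl_idx)→108800, (E,merge)→152150, (D,nl)→200800 …(+1); best=5000 via (D,hash)
  {ABCD}: card=360000; try (D,hash)→10580, (D,merge)→52380, (A,hash)→66980, (C,hash)→67840, (D,nl_idx)→392580, (D,nl)→723780 …(+5); best=10580 via (D,hash)
  {ABCE}: card=36000; try (E,hash)→7980, (A,hash)→10380, (C,hash)→11240, (E,merge)→50930, (C,nl_idx)→86840, (A,merge)→87660 …(+4); best=7980 via (E,hash)
  {BCDE}: card=600000; try (D,hash)→11900, (E,hash)→65900, (D,merge)→88500, (C,hash)→107400, (D,nl_idx)→650700, (E,merge)→1025650 …(+5); best=11900 via (D,hash)
  {ABDE}: card=600000; try (D,hash)→12040, (E,hash)→66040, (D,merge)→88640, (A,hash)→106680, (D,nl_idx)→650840, (E,merge)→1025790 …(+4); best=12040 via (D,hash)
  {ABCDE}: card=3600000; try (D,hash)→47180, (E,hash)→371180, (A,hash)→613580, (C,hash)→614440, (D,merge)→621780, (D,nl_idx)→3895980 …(+8); best=47180 via (D,hash)

cost=47180; order=B,C,A,E,D; methods=nl_idx,hash,hash,hash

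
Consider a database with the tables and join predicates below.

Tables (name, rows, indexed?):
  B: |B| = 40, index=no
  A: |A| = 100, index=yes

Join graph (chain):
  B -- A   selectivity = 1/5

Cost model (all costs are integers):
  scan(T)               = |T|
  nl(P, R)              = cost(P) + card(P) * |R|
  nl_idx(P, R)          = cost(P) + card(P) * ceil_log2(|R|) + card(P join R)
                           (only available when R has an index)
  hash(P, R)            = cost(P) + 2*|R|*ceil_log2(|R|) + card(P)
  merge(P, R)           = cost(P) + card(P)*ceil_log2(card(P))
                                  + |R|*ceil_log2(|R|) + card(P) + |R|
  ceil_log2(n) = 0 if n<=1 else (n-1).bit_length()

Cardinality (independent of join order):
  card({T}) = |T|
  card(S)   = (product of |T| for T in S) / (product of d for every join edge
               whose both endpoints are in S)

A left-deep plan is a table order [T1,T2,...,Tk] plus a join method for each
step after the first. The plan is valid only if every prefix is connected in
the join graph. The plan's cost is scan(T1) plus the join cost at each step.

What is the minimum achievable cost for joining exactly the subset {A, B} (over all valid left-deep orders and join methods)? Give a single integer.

680

Selinger DP over subsets of {A,B}:
  {B}: scan cost=40, card=40
  {A}: scan cost=100, card=100
  {AB}: card=800; try (B,hash)→680, (A,merge)→1120, (A,nl_idx)→1120, (B,merge)→1180, (A,hash)→1480, (A,nl)→4040 …(+1); best=680 via (B,hash)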